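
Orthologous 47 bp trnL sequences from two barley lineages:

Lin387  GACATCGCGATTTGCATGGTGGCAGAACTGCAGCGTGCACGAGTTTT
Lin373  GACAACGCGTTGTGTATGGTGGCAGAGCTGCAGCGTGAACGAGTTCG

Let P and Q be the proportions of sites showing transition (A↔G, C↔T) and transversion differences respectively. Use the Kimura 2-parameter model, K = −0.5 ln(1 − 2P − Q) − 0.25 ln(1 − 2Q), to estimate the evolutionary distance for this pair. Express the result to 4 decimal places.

Mismatches occur at site 5 (T/A, transversion), site 10 (A/T, transversion), site 12 (T/G, transversion), site 15 (C/T, transition), site 27 (A/G, transition), site 38 (C/A, transversion), site 46 (T/C, transition), site 47 (T/G, transversion).
Of the 8 differences, 3 transitions and 5 transversions over 47 sites: P = 3/47 = 0.063830, Q = 5/47 = 0.106383.
d = −0.5·ln(0.765957) − 0.25·ln(0.787234) = −0.5·(-0.266629) − 0.25·(-0.239230) = 0.1931.

0.1931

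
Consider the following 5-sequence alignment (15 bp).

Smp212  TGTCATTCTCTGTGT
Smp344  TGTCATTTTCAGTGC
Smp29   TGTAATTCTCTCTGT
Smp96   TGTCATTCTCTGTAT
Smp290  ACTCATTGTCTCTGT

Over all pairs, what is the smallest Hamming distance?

Pairwise Hamming distances:
  Smp212 vs Smp344: 3
  Smp212 vs Smp29: 2
  Smp212 vs Smp96: 1
  Smp212 vs Smp290: 4
  Smp344 vs Smp29: 5
  Smp344 vs Smp96: 4
  Smp344 vs Smp290: 6
  Smp29 vs Smp96: 3
  Smp29 vs Smp290: 4
  Smp96 vs Smp290: 5
The smallest is 1, between Smp212 and Smp96.

1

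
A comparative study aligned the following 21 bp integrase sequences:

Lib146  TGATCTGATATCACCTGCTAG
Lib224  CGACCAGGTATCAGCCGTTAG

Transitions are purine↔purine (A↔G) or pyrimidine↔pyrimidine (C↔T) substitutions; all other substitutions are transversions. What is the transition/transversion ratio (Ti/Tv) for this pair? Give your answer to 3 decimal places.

The sequences differ at positions 1 (T/C, transition), 4 (T/C, transition), 6 (T/A, transversion), 8 (A/G, transition), 14 (C/G, transversion), 16 (T/C, transition), 18 (C/T, transition).
Of the 7 differences, 5 transitions and 2 transversions, so Ti/Tv = 5/2 = 2.500.

2.500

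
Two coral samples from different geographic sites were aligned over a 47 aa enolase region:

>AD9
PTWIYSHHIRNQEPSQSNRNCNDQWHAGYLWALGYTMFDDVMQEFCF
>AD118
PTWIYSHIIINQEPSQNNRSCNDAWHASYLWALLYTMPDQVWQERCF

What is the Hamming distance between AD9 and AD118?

11

The sequences differ at positions 8 (H/I), 10 (R/I), 17 (S/N), 20 (N/S), 24 (Q/A), 28 (G/S), 34 (G/L), 38 (F/P), 40 (D/Q), 42 (M/W), 45 (F/R).
That gives 11 mismatches out of 47 aligned sites, so the Hamming distance is 11.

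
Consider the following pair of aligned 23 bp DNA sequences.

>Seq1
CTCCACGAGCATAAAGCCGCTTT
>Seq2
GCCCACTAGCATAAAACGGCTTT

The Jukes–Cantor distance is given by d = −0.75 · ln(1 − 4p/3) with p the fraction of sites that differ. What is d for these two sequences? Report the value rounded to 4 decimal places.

Mismatches occur at site 1 (C↔G), site 2 (T↔C), site 7 (G↔T), site 16 (G↔A), site 18 (C↔G).
p = 5/23 = 0.217391.
d = −0.75 · ln(1 − (4/3)·0.217391) = −0.75 · ln(0.710145) = −0.75 · (-0.342286) = 0.2567.

0.2567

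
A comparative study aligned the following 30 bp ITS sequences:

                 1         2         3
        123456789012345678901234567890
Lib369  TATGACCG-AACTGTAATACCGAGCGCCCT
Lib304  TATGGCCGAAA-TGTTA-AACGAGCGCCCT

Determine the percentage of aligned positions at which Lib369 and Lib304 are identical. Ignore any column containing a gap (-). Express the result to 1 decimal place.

Excluding the 3 gap columns leaves 27 comparable sites.
Differing sites — 5:A/G; 16:A/T; 20:C/A.
24 of the 27 comparable sites match, so the percent identity is 24/27 × 100 = 88.9%.

88.9%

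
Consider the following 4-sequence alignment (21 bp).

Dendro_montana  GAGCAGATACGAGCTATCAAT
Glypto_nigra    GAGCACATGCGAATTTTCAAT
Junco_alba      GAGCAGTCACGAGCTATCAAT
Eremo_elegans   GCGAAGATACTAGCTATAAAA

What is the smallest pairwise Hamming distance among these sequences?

Pairwise Hamming distances:
  Dendro_montana vs Glypto_nigra: 5
  Dendro_montana vs Junco_alba: 2
  Dendro_montana vs Eremo_elegans: 5
  Glypto_nigra vs Junco_alba: 7
  Glypto_nigra vs Eremo_elegans: 10
  Junco_alba vs Eremo_elegans: 7
The smallest is 2, between Dendro_montana and Junco_alba.

2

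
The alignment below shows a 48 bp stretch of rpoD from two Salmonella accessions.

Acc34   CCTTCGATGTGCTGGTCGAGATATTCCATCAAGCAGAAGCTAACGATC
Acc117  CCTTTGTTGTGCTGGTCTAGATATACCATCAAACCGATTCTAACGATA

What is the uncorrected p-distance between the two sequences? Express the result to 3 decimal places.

0.188

Differing sites — 5:C/T; 7:A/T; 18:G/T; 25:T/A; 33:G/A; 35:A/C; 38:A/T; 39:G/T; 48:C/A.
There are 9 differences over 48 sites, so p = 9/48 = 0.188.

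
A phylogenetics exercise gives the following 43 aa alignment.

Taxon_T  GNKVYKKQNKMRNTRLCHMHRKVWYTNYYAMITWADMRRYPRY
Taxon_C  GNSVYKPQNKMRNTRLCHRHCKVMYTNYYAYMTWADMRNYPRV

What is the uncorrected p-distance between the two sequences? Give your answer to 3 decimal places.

0.209

Mismatches occur at site 3 (K/S), site 7 (K/P), site 19 (M/R), site 21 (R/C), site 24 (W/M), site 31 (M/Y), site 32 (I/M), site 39 (R/N), site 43 (Y/V).
There are 9 differences over 43 sites, so p = 9/43 = 0.209.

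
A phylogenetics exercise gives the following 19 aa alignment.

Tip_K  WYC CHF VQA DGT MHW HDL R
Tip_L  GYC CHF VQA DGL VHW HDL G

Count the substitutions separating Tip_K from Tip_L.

4

Mismatches occur at site 1 (W→G), site 12 (T→L), site 13 (M→V), site 19 (R→G).
That gives 4 mismatches out of 19 aligned sites, so the Hamming distance is 4.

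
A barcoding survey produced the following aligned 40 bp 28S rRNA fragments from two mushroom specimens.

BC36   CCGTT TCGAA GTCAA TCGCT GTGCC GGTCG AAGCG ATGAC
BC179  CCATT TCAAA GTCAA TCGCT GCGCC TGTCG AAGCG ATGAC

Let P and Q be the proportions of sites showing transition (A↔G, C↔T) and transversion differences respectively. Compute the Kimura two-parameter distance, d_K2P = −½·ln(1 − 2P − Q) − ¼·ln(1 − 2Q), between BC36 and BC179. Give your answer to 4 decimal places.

Mismatches occur at site 3 (G/A, transition), site 8 (G/A, transition), site 22 (T/C, transition), site 26 (G/T, transversion).
Of the 4 differences, 3 transitions and 1 transversion over 40 sites: P = 3/40 = 0.075000, Q = 1/40 = 0.025000.
d = −0.5·ln(0.825000) − 0.25·ln(0.950000) = −0.5·(-0.192372) − 0.25·(-0.051293) = 0.1090.

0.1090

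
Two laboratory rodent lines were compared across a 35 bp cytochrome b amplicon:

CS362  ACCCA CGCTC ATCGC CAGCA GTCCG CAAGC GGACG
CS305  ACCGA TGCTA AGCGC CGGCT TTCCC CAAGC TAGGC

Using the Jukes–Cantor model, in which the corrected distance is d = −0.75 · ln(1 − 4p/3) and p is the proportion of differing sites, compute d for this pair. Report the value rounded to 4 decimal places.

0.5128

Differing sites — 4:C/G; 6:C/T; 10:C/A; 12:T/G; 17:A/G; 20:A/T; 21:G/T; 25:G/C; 31:G/T; 32:G/A; 33:A/G; 34:C/G; 35:G/C.
p = 13/35 = 0.371429.
d = −0.75 · ln(1 − (4/3)·0.371429) = −0.75 · ln(0.504761) = −0.75 · (-0.683670) = 0.5128.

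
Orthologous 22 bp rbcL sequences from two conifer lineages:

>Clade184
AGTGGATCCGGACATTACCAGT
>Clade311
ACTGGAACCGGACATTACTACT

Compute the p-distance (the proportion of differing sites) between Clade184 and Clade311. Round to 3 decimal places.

Mismatches occur at site 2 (G→C), site 7 (T→A), site 19 (C→T), site 21 (G→C).
There are 4 differences over 22 sites, so p = 4/22 = 0.182.

0.182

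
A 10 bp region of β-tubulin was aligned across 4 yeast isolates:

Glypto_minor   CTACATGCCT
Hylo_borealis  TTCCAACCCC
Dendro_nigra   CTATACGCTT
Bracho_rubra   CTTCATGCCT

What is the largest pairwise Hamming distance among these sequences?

Pairwise Hamming distances:
  Glypto_minor vs Hylo_borealis: 5
  Glypto_minor vs Dendro_nigra: 3
  Glypto_minor vs Bracho_rubra: 1
  Hylo_borealis vs Dendro_nigra: 7
  Hylo_borealis vs Bracho_rubra: 5
  Dendro_nigra vs Bracho_rubra: 4
The largest is 7, between Hylo_borealis and Dendro_nigra.

7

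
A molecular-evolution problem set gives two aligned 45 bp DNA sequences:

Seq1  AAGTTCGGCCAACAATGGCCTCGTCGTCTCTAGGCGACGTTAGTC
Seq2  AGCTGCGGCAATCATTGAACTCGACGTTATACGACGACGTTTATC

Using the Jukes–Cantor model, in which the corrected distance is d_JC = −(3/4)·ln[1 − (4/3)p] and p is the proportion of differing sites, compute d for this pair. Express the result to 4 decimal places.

0.5254

Differing sites — 2:A/G; 3:G/C; 5:T/G; 10:C/A; 12:A/T; 15:A/T; 18:G/A; 19:C/A; 24:T/A; 28:C/T; 29:T/A; 30:C/T; 31:T/A; 32:A/C; 34:G/A; 42:A/T; 43:G/A.
p = 17/45 = 0.377778.
d = −0.75 · ln(1 − (4/3)·0.377778) = −0.75 · ln(0.496296) = −0.75 · (-0.700583) = 0.5254.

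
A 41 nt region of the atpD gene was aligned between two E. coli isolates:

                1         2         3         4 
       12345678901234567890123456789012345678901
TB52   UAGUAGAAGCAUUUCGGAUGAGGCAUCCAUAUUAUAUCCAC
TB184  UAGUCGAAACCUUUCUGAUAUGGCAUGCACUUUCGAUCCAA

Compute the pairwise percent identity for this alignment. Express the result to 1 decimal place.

The sequences differ at positions 5 (A/C), 9 (G/A), 11 (A/C), 16 (G/U), 20 (G/A), 21 (A/U), 27 (C/G), 30 (U/C), 31 (A/U), 34 (A/C), 35 (U/G), 41 (C/A).
29 of the 41 sites match, so the percent identity is 29/41 × 100 = 70.7%.

70.7%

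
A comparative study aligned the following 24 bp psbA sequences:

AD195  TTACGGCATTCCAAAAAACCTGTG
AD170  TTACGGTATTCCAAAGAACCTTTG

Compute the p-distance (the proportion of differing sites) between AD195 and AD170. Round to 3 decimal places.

Differing sites — 7:C/T; 16:A/G; 22:G/T.
There are 3 differences over 24 sites, so p = 3/24 = 0.125.

0.125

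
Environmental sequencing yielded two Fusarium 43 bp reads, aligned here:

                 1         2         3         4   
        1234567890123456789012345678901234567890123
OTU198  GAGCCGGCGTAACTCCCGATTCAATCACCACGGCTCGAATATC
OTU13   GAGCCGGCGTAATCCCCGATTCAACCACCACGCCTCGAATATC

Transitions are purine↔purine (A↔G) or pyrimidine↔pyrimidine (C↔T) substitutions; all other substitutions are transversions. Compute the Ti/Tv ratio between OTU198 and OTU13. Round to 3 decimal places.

The sequences differ at positions 13 (C/T, transition), 14 (T/C, transition), 25 (T/C, transition), 33 (G/C, transversion).
Of the 4 differences, 3 transitions and 1 transversion, so Ti/Tv = 3/1 = 3.000.

3.000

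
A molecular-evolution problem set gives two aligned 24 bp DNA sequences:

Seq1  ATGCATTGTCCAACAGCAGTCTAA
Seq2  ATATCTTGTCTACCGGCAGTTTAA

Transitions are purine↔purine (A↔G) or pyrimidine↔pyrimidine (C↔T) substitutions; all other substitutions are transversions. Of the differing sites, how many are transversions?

2

Mismatches occur at site 3 (G/A, transition), site 4 (C/T, transition), site 5 (A/C, transversion), site 11 (C/T, transition), site 13 (A/C, transversion), site 15 (A/G, transition), site 21 (C/T, transition).
Of the 7 differences, 5 transitions and 2 transversions, so the answer is 2.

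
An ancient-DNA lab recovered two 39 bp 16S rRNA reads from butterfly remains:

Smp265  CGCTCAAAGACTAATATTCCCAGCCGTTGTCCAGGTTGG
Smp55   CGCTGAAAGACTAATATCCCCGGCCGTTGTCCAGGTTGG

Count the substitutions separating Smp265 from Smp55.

The sequences differ at positions 5 (C/G), 18 (T/C), 22 (A/G).
That gives 3 mismatches out of 39 aligned sites, so the Hamming distance is 3.

3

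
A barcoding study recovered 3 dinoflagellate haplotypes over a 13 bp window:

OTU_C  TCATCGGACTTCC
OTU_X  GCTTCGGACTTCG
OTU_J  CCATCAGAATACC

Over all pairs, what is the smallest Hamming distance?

Pairwise Hamming distances:
  OTU_C vs OTU_X: 3
  OTU_C vs OTU_J: 4
  OTU_X vs OTU_J: 6
The smallest is 3, between OTU_C and OTU_X.

3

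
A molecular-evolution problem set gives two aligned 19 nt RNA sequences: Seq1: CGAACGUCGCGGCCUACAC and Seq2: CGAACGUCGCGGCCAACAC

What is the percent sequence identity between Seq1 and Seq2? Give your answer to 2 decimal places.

94.74%

Differing sites — 15:U/A.
18 of the 19 sites match, so the percent identity is 18/19 × 100 = 94.74%.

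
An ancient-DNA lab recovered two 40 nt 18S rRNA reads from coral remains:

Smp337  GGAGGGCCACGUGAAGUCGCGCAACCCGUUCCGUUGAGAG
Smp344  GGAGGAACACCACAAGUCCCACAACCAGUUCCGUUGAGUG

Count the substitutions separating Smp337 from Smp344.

Differing sites — 6:G/A; 7:C/A; 11:G/C; 12:U/A; 13:G/C; 19:G/C; 21:G/A; 27:C/A; 39:A/U.
That gives 9 mismatches out of 40 aligned sites, so the Hamming distance is 9.

9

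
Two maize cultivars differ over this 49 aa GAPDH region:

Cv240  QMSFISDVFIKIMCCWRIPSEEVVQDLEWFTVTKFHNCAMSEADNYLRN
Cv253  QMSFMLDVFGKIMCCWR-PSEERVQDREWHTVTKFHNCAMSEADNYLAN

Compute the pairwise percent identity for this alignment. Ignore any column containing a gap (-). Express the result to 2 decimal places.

85.42%

Excluding the 1 gap column leaves 48 comparable sites.
Differing sites — 5:I/M; 6:S/L; 10:I/G; 23:V/R; 27:L/R; 30:F/H; 48:R/A.
41 of the 48 comparable sites match, so the percent identity is 41/48 × 100 = 85.42%.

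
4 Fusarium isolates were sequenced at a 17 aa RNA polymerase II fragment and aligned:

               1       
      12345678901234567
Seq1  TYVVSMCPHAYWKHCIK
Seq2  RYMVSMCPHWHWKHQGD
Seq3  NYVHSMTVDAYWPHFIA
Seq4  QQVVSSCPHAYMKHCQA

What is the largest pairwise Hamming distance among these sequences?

12

Pairwise Hamming distances:
  Seq1 vs Seq2: 7
  Seq1 vs Seq3: 8
  Seq1 vs Seq4: 6
  Seq2 vs Seq3: 12
  Seq2 vs Seq4: 10
  Seq3 vs Seq4: 11
The largest is 12, between Seq2 and Seq3.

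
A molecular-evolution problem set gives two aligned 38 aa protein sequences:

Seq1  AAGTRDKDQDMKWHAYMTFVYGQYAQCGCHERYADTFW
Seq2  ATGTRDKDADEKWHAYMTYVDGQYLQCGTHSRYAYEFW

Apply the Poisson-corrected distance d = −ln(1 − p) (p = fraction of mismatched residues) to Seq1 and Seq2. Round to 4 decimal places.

Differing sites — 2:A/T; 9:Q/A; 11:M/E; 19:F/Y; 21:Y/D; 25:A/L; 29:C/T; 31:E/S; 35:D/Y; 36:T/E.
p = 10/38 = 0.263158.
d = −ln(1 − 0.263158) = −ln(0.736842) = 0.3054.

0.3054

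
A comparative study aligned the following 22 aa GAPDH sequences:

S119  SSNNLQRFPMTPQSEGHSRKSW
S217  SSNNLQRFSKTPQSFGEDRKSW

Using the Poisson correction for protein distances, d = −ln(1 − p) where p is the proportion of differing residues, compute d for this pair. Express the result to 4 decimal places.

The sequences differ at positions 9 (P/S), 10 (M/K), 15 (E/F), 17 (H/E), 18 (S/D).
p = 5/22 = 0.227273.
d = −ln(1 − 0.227273) = −ln(0.772727) = 0.2578.

0.2578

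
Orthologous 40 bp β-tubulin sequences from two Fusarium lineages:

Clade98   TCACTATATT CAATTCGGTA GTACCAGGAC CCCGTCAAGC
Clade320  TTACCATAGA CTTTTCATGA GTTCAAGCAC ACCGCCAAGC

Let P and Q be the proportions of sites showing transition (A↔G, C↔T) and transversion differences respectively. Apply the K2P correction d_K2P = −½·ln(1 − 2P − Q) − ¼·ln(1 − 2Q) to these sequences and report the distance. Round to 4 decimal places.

0.4722

Mismatches occur at site 2 (C/T, transition), site 5 (T/C, transition), site 9 (T/G, transversion), site 10 (T/A, transversion), site 12 (A/T, transversion), site 13 (A/T, transversion), site 17 (G/A, transition), site 18 (G/T, transversion), site 19 (T/G, transversion), site 23 (A/T, transversion), site 25 (C/A, transversion), site 28 (G/C, transversion), site 31 (C/A, transversion), site 35 (T/C, transition).
Of the 14 differences, 4 transitions and 10 transversions over 40 sites: P = 4/40 = 0.100000, Q = 10/40 = 0.250000.
d = −0.5·ln(0.550000) − 0.25·ln(0.500000) = −0.5·(-0.597837) − 0.25·(-0.693147) = 0.4722.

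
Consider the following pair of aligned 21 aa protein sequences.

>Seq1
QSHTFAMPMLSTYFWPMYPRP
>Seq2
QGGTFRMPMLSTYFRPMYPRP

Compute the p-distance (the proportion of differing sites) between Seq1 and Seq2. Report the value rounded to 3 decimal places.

The sequences differ at positions 2 (S/G), 3 (H/G), 6 (A/R), 15 (W/R).
There are 4 differences over 21 sites, so p = 4/21 = 0.190.

0.190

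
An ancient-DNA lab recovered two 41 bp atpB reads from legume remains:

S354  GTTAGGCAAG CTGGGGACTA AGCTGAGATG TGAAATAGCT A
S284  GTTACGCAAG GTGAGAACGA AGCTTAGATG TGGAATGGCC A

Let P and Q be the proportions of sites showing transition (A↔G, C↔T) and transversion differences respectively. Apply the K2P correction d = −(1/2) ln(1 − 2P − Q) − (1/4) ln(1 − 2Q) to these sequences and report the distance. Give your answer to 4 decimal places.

Differing sites — 5:G/C (Tv); 11:C/G (Tv); 14:G/A (Ti); 16:G/A (Ti); 19:T/G (Tv); 25:G/T (Tv); 33:A/G (Ti); 37:A/G (Ti); 40:T/C (Ti).
Of the 9 differences, 5 transitions and 4 transversions over 41 sites: P = 5/41 = 0.121951, Q = 4/41 = 0.097561.
d = −0.5·ln(0.658537) − 0.25·ln(0.804878) = −0.5·(-0.417735) − 0.25·(-0.217065) = 0.2631.

0.2631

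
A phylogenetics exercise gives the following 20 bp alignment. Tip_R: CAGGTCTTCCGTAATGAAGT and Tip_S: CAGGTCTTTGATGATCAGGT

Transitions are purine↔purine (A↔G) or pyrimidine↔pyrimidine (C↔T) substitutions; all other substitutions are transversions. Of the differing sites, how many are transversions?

The sequences differ at positions 9 (C/T, transition), 10 (C/G, transversion), 11 (G/A, transition), 13 (A/G, transition), 16 (G/C, transversion), 18 (A/G, transition).
Of the 6 differences, 4 transitions and 2 transversions, so the answer is 2.

2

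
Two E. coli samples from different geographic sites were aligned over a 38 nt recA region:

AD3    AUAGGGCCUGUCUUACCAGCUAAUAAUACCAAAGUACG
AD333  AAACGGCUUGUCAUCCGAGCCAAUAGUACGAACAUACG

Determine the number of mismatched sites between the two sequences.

Mismatches occur at site 2 (U↔A), site 4 (G↔C), site 8 (C↔U), site 13 (U↔A), site 15 (A↔C), site 17 (C↔G), site 21 (U↔C), site 26 (A↔G), site 30 (C↔G), site 33 (A↔C), site 34 (G↔A).
That gives 11 mismatches out of 38 aligned sites, so the Hamming distance is 11.

11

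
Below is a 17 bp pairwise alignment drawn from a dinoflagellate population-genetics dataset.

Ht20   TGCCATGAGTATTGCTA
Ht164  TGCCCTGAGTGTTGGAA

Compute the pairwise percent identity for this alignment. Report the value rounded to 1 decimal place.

76.5%

Mismatches occur at site 5 (A↔C), site 11 (A↔G), site 15 (C↔G), site 16 (T↔A).
13 of the 17 sites match, so the percent identity is 13/17 × 100 = 76.5%.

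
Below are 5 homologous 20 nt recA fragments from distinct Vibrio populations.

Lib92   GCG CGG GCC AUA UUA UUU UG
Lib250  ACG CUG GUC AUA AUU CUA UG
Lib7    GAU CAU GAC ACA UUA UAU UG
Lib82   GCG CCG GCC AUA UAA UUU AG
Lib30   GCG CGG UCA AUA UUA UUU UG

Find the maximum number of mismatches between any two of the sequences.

12

Pairwise Hamming distances:
  Lib92 vs Lib250: 7
  Lib92 vs Lib7: 7
  Lib92 vs Lib82: 3
  Lib92 vs Lib30: 2
  Lib250 vs Lib7: 12
  Lib250 vs Lib82: 9
  Lib250 vs Lib30: 9
  Lib7 vs Lib82: 9
  Lib7 vs Lib30: 9
  Lib82 vs Lib30: 5
The largest is 12, between Lib250 and Lib7.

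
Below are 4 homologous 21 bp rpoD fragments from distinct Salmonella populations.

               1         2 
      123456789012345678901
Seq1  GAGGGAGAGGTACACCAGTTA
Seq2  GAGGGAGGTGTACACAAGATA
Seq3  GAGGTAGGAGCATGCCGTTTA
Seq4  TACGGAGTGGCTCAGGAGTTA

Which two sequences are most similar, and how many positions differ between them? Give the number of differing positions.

Pairwise Hamming distances:
  Seq1 vs Seq2: 4
  Seq1 vs Seq3: 8
  Seq1 vs Seq4: 7
  Seq2 vs Seq3: 9
  Seq2 vs Seq4: 9
  Seq3 vs Seq4: 12
The smallest is 4, between Seq1 and Seq2.

4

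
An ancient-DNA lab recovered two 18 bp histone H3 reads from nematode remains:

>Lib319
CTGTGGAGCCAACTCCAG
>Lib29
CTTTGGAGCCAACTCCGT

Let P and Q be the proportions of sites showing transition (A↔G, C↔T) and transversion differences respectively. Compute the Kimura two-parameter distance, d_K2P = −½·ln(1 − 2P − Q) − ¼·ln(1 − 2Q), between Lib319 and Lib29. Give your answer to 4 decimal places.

Mismatches occur at site 3 (G→T, transversion), site 17 (A→G, transition), site 18 (G→T, transversion).
Of the 3 differences, 1 transition and 2 transversions over 18 sites: P = 1/18 = 0.055556, Q = 2/18 = 0.111111.
d = −0.5·ln(0.777777) − 0.25·ln(0.777778) = −0.5·(-0.251315) − 0.25·(-0.251314) = 0.1885.

0.1885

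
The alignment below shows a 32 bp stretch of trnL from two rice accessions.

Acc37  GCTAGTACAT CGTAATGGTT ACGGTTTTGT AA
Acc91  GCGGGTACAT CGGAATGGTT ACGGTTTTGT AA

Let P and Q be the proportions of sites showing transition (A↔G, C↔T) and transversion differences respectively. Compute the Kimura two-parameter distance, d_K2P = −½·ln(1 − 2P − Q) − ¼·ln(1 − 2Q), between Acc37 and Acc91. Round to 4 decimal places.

0.1001

The sequences differ at positions 3 (T/G, transversion), 4 (A/G, transition), 13 (T/G, transversion).
Of the 3 differences, 1 transition and 2 transversions over 32 sites: P = 1/32 = 0.031250, Q = 2/32 = 0.062500.
d = −0.5·ln(0.875000) − 0.25·ln(0.875000) = −0.5·(-0.133531) − 0.25·(-0.133531) = 0.1001.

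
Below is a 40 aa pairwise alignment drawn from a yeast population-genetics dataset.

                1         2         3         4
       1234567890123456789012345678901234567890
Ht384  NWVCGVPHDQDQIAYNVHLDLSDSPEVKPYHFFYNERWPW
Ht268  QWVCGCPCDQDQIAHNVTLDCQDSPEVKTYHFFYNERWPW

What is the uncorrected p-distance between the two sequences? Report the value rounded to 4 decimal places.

0.2000

Mismatches occur at site 1 (N/Q), site 6 (V/C), site 8 (H/C), site 15 (Y/H), site 18 (H/T), site 21 (L/C), site 22 (S/Q), site 29 (P/T).
There are 8 differences over 40 sites, so p = 8/40 = 0.2000.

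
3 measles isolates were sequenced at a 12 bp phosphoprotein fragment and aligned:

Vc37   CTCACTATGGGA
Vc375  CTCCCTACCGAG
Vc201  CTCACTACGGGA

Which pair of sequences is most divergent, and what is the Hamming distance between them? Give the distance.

Pairwise Hamming distances:
  Vc37 vs Vc375: 5
  Vc37 vs Vc201: 1
  Vc375 vs Vc201: 4
The largest is 5, between Vc37 and Vc375.

5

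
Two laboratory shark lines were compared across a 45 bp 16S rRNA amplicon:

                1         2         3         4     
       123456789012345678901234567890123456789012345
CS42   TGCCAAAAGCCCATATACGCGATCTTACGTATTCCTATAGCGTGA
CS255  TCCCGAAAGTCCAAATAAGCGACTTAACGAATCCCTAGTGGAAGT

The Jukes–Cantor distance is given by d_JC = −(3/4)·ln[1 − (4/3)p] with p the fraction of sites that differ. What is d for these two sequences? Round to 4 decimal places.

The sequences differ at positions 2 (G/C), 5 (A/G), 10 (C/T), 14 (T/A), 18 (C/A), 23 (T/C), 24 (C/T), 26 (T/A), 30 (T/A), 33 (T/C), 38 (T/G), 39 (A/T), 41 (C/G), 42 (G/A), 43 (T/A), 45 (A/T).
p = 16/45 = 0.355556.
d = −0.75 · ln(1 − (4/3)·0.355556) = −0.75 · ln(0.525925) = −0.75 · (-0.642597) = 0.4819.

0.4819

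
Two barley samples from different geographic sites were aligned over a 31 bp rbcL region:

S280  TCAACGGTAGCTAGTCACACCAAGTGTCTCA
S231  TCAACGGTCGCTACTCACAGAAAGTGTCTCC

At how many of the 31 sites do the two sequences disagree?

The sequences differ at positions 9 (A/C), 14 (G/C), 20 (C/G), 21 (C/A), 31 (A/C).
That gives 5 mismatches out of 31 aligned sites, so the Hamming distance is 5.

5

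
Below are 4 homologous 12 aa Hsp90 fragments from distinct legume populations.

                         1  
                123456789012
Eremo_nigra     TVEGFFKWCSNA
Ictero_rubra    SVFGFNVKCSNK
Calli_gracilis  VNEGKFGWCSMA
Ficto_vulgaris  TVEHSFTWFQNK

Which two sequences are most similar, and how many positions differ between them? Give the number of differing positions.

5

Pairwise Hamming distances:
  Eremo_nigra vs Ictero_rubra: 6
  Eremo_nigra vs Calli_gracilis: 5
  Eremo_nigra vs Ficto_vulgaris: 6
  Ictero_rubra vs Calli_gracilis: 9
  Ictero_rubra vs Ficto_vulgaris: 9
  Calli_gracilis vs Ficto_vulgaris: 9
The smallest is 5, between Eremo_nigra and Calli_gracilis.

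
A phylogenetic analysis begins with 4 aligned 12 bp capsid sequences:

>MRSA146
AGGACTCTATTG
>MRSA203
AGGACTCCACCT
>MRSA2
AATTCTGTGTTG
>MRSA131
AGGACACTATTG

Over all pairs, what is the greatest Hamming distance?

9

Pairwise Hamming distances:
  MRSA146 vs MRSA203: 4
  MRSA146 vs MRSA2: 5
  MRSA146 vs MRSA131: 1
  MRSA203 vs MRSA2: 9
  MRSA203 vs MRSA131: 5
  MRSA2 vs MRSA131: 6
The largest is 9, between MRSA203 and MRSA2.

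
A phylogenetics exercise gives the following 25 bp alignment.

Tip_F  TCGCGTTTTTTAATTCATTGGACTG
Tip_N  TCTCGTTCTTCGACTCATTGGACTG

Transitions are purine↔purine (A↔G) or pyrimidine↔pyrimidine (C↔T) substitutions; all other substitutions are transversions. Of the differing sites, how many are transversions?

The sequences differ at positions 3 (G/T, transversion), 8 (T/C, transition), 11 (T/C, transition), 12 (A/G, transition), 14 (T/C, transition).
Of the 5 differences, 4 transitions and 1 transversion, so the answer is 1.

1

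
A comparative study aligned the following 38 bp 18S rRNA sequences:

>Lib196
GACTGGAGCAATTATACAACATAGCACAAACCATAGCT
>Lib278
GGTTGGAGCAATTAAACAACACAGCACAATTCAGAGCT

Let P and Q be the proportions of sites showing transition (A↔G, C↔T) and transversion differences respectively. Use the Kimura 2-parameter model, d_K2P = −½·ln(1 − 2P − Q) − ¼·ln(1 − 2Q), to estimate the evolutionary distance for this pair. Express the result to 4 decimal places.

Mismatches occur at site 2 (A/G, transition), site 3 (C/T, transition), site 15 (T/A, transversion), site 22 (T/C, transition), site 30 (A/T, transversion), site 31 (C/T, transition), site 34 (T/G, transversion).
Of the 7 differences, 4 transitions and 3 transversions over 38 sites: P = 4/38 = 0.105263, Q = 3/38 = 0.078947.
d = −0.5·ln(0.710527) − 0.25·ln(0.842106) = −0.5·(-0.341748) − 0.25·(-0.171849) = 0.2138.

0.2138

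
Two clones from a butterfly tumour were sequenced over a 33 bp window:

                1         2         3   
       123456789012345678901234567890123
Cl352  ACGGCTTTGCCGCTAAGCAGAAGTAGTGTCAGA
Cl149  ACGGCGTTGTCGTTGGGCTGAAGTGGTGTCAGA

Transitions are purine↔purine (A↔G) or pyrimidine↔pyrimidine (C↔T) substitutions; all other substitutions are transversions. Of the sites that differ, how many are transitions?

5

Mismatches occur at site 6 (T→G, transversion), site 10 (C→T, transition), site 13 (C→T, transition), site 15 (A→G, transition), site 16 (A→G, transition), site 19 (A→T, transversion), site 25 (A→G, transition).
Of the 7 differences, 5 transitions and 2 transversions, so the answer is 5.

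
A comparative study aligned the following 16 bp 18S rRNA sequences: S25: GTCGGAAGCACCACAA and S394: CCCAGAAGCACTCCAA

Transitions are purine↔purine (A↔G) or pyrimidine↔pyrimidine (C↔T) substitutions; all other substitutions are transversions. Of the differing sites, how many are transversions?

Differing sites — 1:G/C (Tv); 2:T/C (Ti); 4:G/A (Ti); 12:C/T (Ti); 13:A/C (Tv).
Of the 5 differences, 3 transitions and 2 transversions, so the answer is 2.

2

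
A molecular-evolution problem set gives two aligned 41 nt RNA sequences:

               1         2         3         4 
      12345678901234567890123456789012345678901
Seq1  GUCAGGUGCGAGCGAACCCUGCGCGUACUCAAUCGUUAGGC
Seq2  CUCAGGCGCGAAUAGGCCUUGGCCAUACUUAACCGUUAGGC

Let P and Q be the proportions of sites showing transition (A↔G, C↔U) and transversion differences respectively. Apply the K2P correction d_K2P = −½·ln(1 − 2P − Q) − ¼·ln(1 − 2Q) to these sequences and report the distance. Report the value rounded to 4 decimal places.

Mismatches occur at site 1 (G↔C, transversion), site 7 (U↔C, transition), site 12 (G↔A, transition), site 13 (C↔U, transition), site 14 (G↔A, transition), site 15 (A↔G, transition), site 16 (A↔G, transition), site 19 (C↔U, transition), site 22 (C↔G, transversion), site 23 (G↔C, transversion), site 25 (G↔A, transition), site 30 (C↔U, transition), site 33 (U↔C, transition).
Of the 13 differences, 10 transitions and 3 transversions over 41 sites: P = 10/41 = 0.243902, Q = 3/41 = 0.073171.
d = −0.5·ln(0.439025) − 0.25·ln(0.853658) = −0.5·(-0.823199) − 0.25·(-0.158225) = 0.4512.

0.4512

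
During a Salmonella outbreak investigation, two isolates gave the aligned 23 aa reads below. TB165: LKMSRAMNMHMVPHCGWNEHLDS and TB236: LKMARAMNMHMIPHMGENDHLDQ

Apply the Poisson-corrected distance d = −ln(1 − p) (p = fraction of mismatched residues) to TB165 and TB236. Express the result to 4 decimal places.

0.3023

Mismatches occur at site 4 (S/A), site 12 (V/I), site 15 (C/M), site 17 (W/E), site 19 (E/D), site 23 (S/Q).
p = 6/23 = 0.260870.
d = −ln(1 − 0.260870) = −ln(0.739130) = 0.3023.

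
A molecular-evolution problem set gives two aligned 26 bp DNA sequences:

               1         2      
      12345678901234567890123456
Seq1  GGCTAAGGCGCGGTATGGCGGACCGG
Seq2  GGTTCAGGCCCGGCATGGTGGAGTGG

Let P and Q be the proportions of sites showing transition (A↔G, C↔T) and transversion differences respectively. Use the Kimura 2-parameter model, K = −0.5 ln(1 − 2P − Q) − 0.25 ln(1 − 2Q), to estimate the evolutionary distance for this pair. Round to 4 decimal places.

0.3406

Differing sites — 3:C/T (Ti); 5:A/C (Tv); 10:G/C (Tv); 14:T/C (Ti); 19:C/T (Ti); 23:C/G (Tv); 24:C/T (Ti).
Of the 7 differences, 4 transitions and 3 transversions over 26 sites: P = 4/26 = 0.153846, Q = 3/26 = 0.115385.
d = −0.5·ln(0.576923) − 0.25·ln(0.769230) = −0.5·(-0.550046) − 0.25·(-0.262365) = 0.3406.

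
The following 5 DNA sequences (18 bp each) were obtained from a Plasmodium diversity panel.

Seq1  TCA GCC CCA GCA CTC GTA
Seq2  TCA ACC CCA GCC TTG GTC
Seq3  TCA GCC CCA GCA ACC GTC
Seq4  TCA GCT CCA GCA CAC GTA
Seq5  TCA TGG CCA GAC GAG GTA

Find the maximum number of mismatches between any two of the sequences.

Pairwise Hamming distances:
  Seq1 vs Seq2: 5
  Seq1 vs Seq3: 3
  Seq1 vs Seq4: 2
  Seq1 vs Seq5: 8
  Seq2 vs Seq3: 5
  Seq2 vs Seq4: 7
  Seq2 vs Seq5: 7
  Seq3 vs Seq4: 4
  Seq3 vs Seq5: 9
  Seq4 vs Seq5: 7
The largest is 9, between Seq3 and Seq5.

9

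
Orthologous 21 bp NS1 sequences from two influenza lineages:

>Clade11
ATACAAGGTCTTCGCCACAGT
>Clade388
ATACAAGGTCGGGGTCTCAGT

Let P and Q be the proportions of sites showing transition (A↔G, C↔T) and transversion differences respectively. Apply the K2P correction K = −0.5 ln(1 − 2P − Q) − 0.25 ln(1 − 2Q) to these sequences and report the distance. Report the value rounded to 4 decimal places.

0.2881

The sequences differ at positions 11 (T/G, transversion), 12 (T/G, transversion), 13 (C/G, transversion), 15 (C/T, transition), 17 (A/T, transversion).
Of the 5 differences, 1 transition and 4 transversions over 21 sites: P = 1/21 = 0.047619, Q = 4/21 = 0.190476.
d = −0.5·ln(0.714286) − 0.25·ln(0.619048) = −0.5·(-0.336472) − 0.25·(-0.479572) = 0.2881.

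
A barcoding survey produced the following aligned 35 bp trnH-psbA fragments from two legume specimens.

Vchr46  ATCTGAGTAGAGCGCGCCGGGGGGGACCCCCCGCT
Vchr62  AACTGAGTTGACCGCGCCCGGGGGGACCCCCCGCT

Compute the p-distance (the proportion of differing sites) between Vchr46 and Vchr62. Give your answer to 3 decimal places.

The sequences differ at positions 2 (T/A), 9 (A/T), 12 (G/C), 19 (G/C).
There are 4 differences over 35 sites, so p = 4/35 = 0.114.

0.114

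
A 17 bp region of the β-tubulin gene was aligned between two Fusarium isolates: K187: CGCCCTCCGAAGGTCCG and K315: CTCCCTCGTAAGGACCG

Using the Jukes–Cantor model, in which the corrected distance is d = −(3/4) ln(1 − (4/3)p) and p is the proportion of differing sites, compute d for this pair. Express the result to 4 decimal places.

Differing sites — 2:G/T; 8:C/G; 9:G/T; 14:T/A.
p = 4/17 = 0.235294.
d = −0.75 · ln(1 − (4/3)·0.235294) = −0.75 · ln(0.686275) = −0.75 · (-0.376477) = 0.2824.

0.2824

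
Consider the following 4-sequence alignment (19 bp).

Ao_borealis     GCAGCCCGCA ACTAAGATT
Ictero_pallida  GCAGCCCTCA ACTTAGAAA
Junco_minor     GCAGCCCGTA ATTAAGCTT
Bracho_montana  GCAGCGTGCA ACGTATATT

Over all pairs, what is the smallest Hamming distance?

Pairwise Hamming distances:
  Ao_borealis vs Ictero_pallida: 4
  Ao_borealis vs Junco_minor: 3
  Ao_borealis vs Bracho_montana: 5
  Ictero_pallida vs Junco_minor: 7
  Ictero_pallida vs Bracho_montana: 7
  Junco_minor vs Bracho_montana: 8
The smallest is 3, between Ao_borealis and Junco_minor.

3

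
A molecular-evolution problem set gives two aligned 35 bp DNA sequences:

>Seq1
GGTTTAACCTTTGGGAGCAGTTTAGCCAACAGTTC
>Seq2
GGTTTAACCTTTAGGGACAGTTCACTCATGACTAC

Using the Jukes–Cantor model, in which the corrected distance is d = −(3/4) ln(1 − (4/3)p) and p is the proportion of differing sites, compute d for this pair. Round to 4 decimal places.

0.3597

Differing sites — 13:G/A; 16:A/G; 17:G/A; 23:T/C; 25:G/C; 26:C/T; 29:A/T; 30:C/G; 32:G/C; 34:T/A.
p = 10/35 = 0.285714.
d = −0.75 · ln(1 − (4/3)·0.285714) = −0.75 · ln(0.619048) = −0.75 · (-0.479572) = 0.3597.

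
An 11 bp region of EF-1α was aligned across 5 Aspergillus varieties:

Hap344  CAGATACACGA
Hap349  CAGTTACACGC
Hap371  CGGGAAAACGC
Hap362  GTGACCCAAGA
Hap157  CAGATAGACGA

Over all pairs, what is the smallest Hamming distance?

Pairwise Hamming distances:
  Hap344 vs Hap349: 2
  Hap344 vs Hap371: 5
  Hap344 vs Hap362: 5
  Hap344 vs Hap157: 1
  Hap349 vs Hap371: 4
  Hap349 vs Hap362: 7
  Hap349 vs Hap157: 3
  Hap371 vs Hap362: 8
  Hap371 vs Hap157: 5
  Hap362 vs Hap157: 6
The smallest is 1, between Hap344 and Hap157.

1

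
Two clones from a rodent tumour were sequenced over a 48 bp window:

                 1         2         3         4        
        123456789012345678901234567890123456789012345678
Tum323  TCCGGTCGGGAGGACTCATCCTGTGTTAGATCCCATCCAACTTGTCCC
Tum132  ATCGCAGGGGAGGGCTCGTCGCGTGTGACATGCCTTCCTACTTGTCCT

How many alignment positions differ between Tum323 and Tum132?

Differing sites — 1:T/A; 2:C/T; 5:G/C; 6:T/A; 7:C/G; 14:A/G; 18:A/G; 21:C/G; 22:T/C; 27:T/G; 29:G/C; 32:C/G; 35:A/T; 39:A/T; 48:C/T.
That gives 15 mismatches out of 48 aligned sites, so the Hamming distance is 15.

15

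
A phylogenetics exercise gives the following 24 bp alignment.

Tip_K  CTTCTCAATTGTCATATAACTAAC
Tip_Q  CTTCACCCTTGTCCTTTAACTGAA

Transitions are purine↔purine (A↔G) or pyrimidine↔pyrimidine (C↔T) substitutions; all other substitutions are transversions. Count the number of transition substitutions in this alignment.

Differing sites — 5:T/A (Tv); 7:A/C (Tv); 8:A/C (Tv); 14:A/C (Tv); 16:A/T (Tv); 22:A/G (Ti); 24:C/A (Tv).
Of the 7 differences, 1 transition and 6 transversions, so the answer is 1.

1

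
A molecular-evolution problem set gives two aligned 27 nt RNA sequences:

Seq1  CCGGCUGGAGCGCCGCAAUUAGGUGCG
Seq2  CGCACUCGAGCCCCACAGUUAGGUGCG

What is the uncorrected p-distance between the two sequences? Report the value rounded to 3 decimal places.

0.259

The sequences differ at positions 2 (C/G), 3 (G/C), 4 (G/A), 7 (G/C), 12 (G/C), 15 (G/A), 18 (A/G).
There are 7 differences over 27 sites, so p = 7/27 = 0.259.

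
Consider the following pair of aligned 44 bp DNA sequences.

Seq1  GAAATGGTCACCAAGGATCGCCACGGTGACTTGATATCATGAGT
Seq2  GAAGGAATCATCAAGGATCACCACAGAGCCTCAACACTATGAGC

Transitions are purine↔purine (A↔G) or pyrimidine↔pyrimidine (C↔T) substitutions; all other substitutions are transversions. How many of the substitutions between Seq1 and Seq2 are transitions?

12

The sequences differ at positions 4 (A/G, transition), 5 (T/G, transversion), 6 (G/A, transition), 7 (G/A, transition), 11 (C/T, transition), 20 (G/A, transition), 25 (G/A, transition), 27 (T/A, transversion), 29 (A/C, transversion), 32 (T/C, transition), 33 (G/A, transition), 35 (T/C, transition), 37 (T/C, transition), 38 (C/T, transition), 44 (T/C, transition).
Of the 15 differences, 12 transitions and 3 transversions, so the answer is 12.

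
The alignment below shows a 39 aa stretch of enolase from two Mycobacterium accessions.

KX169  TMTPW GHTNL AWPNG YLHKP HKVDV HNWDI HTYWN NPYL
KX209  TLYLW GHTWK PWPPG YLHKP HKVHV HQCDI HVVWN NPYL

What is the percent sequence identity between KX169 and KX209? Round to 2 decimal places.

69.23%

Mismatches occur at site 2 (M↔L), site 3 (T↔Y), site 4 (P↔L), site 9 (N↔W), site 10 (L↔K), site 11 (A↔P), site 14 (N↔P), site 24 (D↔H), site 27 (N↔Q), site 28 (W↔C), site 32 (T↔V), site 33 (Y↔V).
27 of the 39 sites match, so the percent identity is 27/39 × 100 = 69.23%.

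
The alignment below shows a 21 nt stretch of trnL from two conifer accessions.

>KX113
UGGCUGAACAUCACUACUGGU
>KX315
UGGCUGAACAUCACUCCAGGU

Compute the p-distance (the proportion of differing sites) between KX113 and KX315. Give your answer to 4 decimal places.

0.0952

Differing sites — 16:A/C; 18:U/A.
There are 2 differences over 21 sites, so p = 2/21 = 0.0952.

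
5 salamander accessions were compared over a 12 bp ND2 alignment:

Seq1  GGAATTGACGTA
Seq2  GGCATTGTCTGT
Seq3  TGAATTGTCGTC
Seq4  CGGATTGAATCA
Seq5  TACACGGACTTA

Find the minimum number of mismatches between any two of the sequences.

3

Pairwise Hamming distances:
  Seq1 vs Seq2: 5
  Seq1 vs Seq3: 3
  Seq1 vs Seq4: 5
  Seq1 vs Seq5: 6
  Seq2 vs Seq3: 5
  Seq2 vs Seq4: 6
  Seq2 vs Seq5: 7
  Seq3 vs Seq4: 7
  Seq3 vs Seq5: 7
  Seq4 vs Seq5: 7
The smallest is 3, between Seq1 and Seq3.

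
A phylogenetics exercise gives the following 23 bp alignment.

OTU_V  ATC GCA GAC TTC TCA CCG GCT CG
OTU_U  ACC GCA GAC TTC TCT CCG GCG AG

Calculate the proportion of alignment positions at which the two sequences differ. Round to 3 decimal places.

0.174

Mismatches occur at site 2 (T→C), site 15 (A→T), site 21 (T→G), site 22 (C→A).
There are 4 differences over 23 sites, so p = 4/23 = 0.174.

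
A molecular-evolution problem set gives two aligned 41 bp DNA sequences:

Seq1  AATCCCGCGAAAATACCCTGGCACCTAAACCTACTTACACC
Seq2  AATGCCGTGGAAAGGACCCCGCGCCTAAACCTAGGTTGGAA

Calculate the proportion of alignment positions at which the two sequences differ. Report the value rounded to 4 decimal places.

Mismatches occur at site 4 (C→G), site 8 (C→T), site 10 (A→G), site 14 (T→G), site 15 (A→G), site 16 (C→A), site 19 (T→C), site 20 (G→C), site 23 (A→G), site 34 (C→G), site 35 (T→G), site 37 (A→T), site 38 (C→G), site 39 (A→G), site 40 (C→A), site 41 (C→A).
There are 16 differences over 41 sites, so p = 16/41 = 0.3902.

0.3902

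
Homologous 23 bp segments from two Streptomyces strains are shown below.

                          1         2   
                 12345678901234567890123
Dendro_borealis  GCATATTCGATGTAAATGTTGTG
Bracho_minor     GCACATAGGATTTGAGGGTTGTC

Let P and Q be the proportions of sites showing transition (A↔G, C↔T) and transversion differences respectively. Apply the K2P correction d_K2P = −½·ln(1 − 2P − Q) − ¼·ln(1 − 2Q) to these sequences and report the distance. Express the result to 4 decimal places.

Mismatches occur at site 4 (T/C, transition), site 7 (T/A, transversion), site 8 (C/G, transversion), site 12 (G/T, transversion), site 14 (A/G, transition), site 16 (A/G, transition), site 17 (T/G, transversion), site 23 (G/C, transversion).
Of the 8 differences, 3 transitions and 5 transversions over 23 sites: P = 3/23 = 0.130435, Q = 5/23 = 0.217391.
d = −0.5·ln(0.521739) − 0.25·ln(0.565218) = −0.5·(-0.650588) − 0.25·(-0.570544) = 0.4679.

0.4679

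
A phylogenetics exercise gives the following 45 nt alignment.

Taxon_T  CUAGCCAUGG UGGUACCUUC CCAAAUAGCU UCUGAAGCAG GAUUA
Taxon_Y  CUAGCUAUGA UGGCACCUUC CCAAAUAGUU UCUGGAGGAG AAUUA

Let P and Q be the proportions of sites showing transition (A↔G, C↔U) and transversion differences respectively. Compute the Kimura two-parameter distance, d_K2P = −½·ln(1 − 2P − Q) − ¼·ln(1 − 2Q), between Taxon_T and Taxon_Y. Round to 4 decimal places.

0.1818

Differing sites — 6:C/U (Ti); 10:G/A (Ti); 14:U/C (Ti); 29:C/U (Ti); 35:A/G (Ti); 38:C/G (Tv); 41:G/A (Ti).
Of the 7 differences, 6 transitions and 1 transversion over 45 sites: P = 6/45 = 0.133333, Q = 1/45 = 0.022222.
d = −0.5·ln(0.711112) − 0.25·ln(0.955556) = −0.5·(-0.340925) − 0.25·(-0.045462) = 0.1818.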